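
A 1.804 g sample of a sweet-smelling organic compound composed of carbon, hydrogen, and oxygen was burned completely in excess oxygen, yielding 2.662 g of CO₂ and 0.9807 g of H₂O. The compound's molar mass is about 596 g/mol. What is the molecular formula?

mol C = 2.662 g CO₂ ÷ 44.009 g/mol = 0.060488 mol
mol H = 2 × 0.9807 g H₂O ÷ 18.015 g/mol = 0.10888 mol
mass O = 1.804 − (0.72652 + 0.10975) = 0.96774 g → mol O = 0.96774 ÷ 15.999 = 0.060487 mol
Divide by the smallest (0.060487 mol): C 1.000, H 1.800, O 1.000
Multiplying each by 5 gives whole numbers: C 5.00, H 9.00, O 5.00
Empirical formula: C5H9O5
Empirical-formula mass = 149.12 g/mol; 596 ÷ 149.12 ≈ 4, so the molecular formula is C20H36O20.

C20H36O20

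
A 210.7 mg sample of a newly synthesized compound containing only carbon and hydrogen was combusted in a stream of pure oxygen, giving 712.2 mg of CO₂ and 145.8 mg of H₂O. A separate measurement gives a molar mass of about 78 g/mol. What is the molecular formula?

C6H6

mol C = 0.7122 g CO₂ ÷ 44.009 g/mol = 0.016183 mol
mol H = 2 × 0.1458 g H₂O ÷ 18.015 g/mol = 0.016187 mol
Divide by the smallest (0.016183 mol): C 1.000, H 1.000
Empirical formula: CH
Empirical-formula mass = 13.02 g/mol; 78 ÷ 13.02 ≈ 6, so the molecular formula is C6H6.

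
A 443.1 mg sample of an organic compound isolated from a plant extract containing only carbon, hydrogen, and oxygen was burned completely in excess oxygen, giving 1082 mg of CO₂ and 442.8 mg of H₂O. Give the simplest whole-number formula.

mol C = 1.082 g CO₂ ÷ 44.009 g/mol = 0.024586 mol
mol H = 2 × 0.4428 g H₂O ÷ 18.015 g/mol = 0.049159 mol
mass O = 0.4431 − (0.29530 + 0.049552) = 0.098247 g → mol O = 0.098247 ÷ 15.999 = 0.0061408 mol
Divide by the smallest (0.0061408 mol): C 4.004, H 8.005, O 1.000

C4H8O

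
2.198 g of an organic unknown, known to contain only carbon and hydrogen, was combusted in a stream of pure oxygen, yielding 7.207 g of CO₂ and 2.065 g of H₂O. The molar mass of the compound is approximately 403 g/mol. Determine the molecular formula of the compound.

C30H42

mol C = 7.207 g CO₂ ÷ 44.009 g/mol = 0.16376 mol
mol H = 2 × 2.065 g H₂O ÷ 18.015 g/mol = 0.22925 mol
Divide by the smallest (0.16376 mol): C 1.000, H 1.400
Multiplying each by 5 gives whole numbers: C 5.00, H 7.00
Empirical formula: C5H7
Empirical-formula mass = 67.11 g/mol; 403 ÷ 67.11 ≈ 6, so the molecular formula is C30H42.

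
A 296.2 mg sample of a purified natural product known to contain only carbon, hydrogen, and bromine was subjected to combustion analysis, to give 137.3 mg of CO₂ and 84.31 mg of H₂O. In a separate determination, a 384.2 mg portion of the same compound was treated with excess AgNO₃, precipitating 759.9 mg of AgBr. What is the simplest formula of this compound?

mol C = 0.1373 g CO₂ ÷ 44.009 g/mol = 0.0031198 mol
mol H = 2 × 0.08431 g H₂O ÷ 18.015 g/mol = 0.0093600 mol
From the AgBr data: mol Br per gram of compound = (0.7599 ÷ 187.772) ÷ 0.3842 = 0.010533 mol/g, so in the 0.2962 g combustion sample mol Br = 0.0031200 mol
Divide by the smallest (0.0031198 mol): C 1.000, H 3.000, Br 1.000

CH3Br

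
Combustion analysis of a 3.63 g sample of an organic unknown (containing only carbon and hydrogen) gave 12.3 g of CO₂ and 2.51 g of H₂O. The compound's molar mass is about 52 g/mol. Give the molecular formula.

C4H4

mol C = 12.3 g CO₂ ÷ 44.009 g/mol = 0.2795 mol
mol H = 2 × 2.51 g H₂O ÷ 18.015 g/mol = 0.2787 mol
Divide by the smallest (0.2787 mol): C 1.003, H 1.000
Empirical formula: CH
Empirical-formula mass = 13.02 g/mol; 52 ÷ 13.02 ≈ 4, so the molecular formula is C4H4.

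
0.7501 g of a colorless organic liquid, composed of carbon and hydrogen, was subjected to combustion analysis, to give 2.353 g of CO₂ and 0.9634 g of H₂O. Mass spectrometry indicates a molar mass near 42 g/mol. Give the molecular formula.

C3H6

mol C = 2.353 g CO₂ ÷ 44.009 g/mol = 0.053466 mol
mol H = 2 × 0.9634 g H₂O ÷ 18.015 g/mol = 0.10696 mol
Divide by the smallest (0.053466 mol): C 1.000, H 2.000
Empirical formula: CH2
Empirical-formula mass = 14.03 g/mol; 42 ÷ 14.03 ≈ 3, so the molecular formula is C3H6.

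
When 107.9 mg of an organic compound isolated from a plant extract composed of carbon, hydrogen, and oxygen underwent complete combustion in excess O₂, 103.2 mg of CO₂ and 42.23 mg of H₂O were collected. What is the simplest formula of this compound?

CH2O2

mol C = 0.1032 g CO₂ ÷ 44.009 g/mol = 0.0023450 mol
mol H = 2 × 0.04223 g H₂O ÷ 18.015 g/mol = 0.0046883 mol
mass O = 0.1079 − (0.028165 + 0.0047258) = 0.075009 g → mol O = 0.075009 ÷ 15.999 = 0.0046883 mol
Divide by the smallest (0.0023450 mol): C 1.000, H 1.999, O 1.999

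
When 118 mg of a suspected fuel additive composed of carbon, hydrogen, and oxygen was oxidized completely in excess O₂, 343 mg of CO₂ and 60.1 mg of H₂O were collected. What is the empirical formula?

mol C = 0.343 g CO₂ ÷ 44.009 g/mol = 0.007794 mol
mol H = 2 × 0.0601 g H₂O ÷ 18.015 g/mol = 0.006672 mol
mass O = 0.118 − (0.09361 + 0.006726) = 0.01766 g → mol O = 0.01766 ÷ 15.999 = 0.001104 mol
Divide by the smallest (0.001104 mol): C 7.060, H 6.044, O 1.000

C7H6O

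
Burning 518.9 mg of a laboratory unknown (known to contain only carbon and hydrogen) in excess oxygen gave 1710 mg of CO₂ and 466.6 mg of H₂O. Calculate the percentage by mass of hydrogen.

mol C = 1.710 g CO₂ ÷ 44.009 g/mol = 0.038856 mol
mol H = 2 × 0.4666 g H₂O ÷ 18.015 g/mol = 0.051801 mol
mass % H = 0.052216 g ÷ 0.5189 g × 100%

10.06%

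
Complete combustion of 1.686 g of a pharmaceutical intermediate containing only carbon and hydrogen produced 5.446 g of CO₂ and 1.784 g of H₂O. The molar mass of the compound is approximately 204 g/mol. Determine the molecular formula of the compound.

C15H24

mol C = 5.446 g CO₂ ÷ 44.009 g/mol = 0.12375 mol
mol H = 2 × 1.784 g H₂O ÷ 18.015 g/mol = 0.19806 mol
Divide by the smallest (0.12375 mol): C 1.000, H 1.600
Multiplying each by 5 gives whole numbers: C 5.00, H 8.00
Empirical formula: C5H8
Empirical-formula mass = 68.12 g/mol; 204 ÷ 68.12 ≈ 3, so the molecular formula is C15H24.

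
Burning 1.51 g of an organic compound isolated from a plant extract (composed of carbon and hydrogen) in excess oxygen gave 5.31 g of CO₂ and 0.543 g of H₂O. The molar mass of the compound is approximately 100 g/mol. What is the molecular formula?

mol C = 5.31 g CO₂ ÷ 44.009 g/mol = 0.1207 mol
mol H = 2 × 0.543 g H₂O ÷ 18.015 g/mol = 0.06028 mol
Divide by the smallest (0.06028 mol): C 2.002, H 1.000
Empirical formula: C2H
Empirical-formula mass = 25.03 g/mol; 100 ÷ 25.03 ≈ 4, so the molecular formula is C8H4.

C8H4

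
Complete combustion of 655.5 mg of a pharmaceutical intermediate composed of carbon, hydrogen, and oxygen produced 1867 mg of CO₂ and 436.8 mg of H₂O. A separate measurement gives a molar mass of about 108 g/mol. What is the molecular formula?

C7H8O

mol C = 1.867 g CO₂ ÷ 44.009 g/mol = 0.042423 mol
mol H = 2 × 0.4368 g H₂O ÷ 18.015 g/mol = 0.048493 mol
mass O = 0.6555 − (0.50954 + 0.048881) = 0.097075 g → mol O = 0.097075 ÷ 15.999 = 0.0060676 mol
Divide by the smallest (0.0060676 mol): C 6.992, H 7.992, O 1.000
Empirical formula: C7H8O
Empirical-formula mass = 108.14 g/mol; 108 ÷ 108.14 ≈ 1, so the molecular formula is C7H8O.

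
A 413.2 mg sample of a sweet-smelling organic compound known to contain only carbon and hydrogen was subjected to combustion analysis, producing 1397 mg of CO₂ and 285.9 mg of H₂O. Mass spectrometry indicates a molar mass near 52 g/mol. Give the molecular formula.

C4H4

mol C = 1.397 g CO₂ ÷ 44.009 g/mol = 0.031744 mol
mol H = 2 × 0.2859 g H₂O ÷ 18.015 g/mol = 0.031740 mol
Divide by the smallest (0.031740 mol): C 1.000, H 1.000
Empirical formula: CH
Empirical-formula mass = 13.02 g/mol; 52 ÷ 13.02 ≈ 4, so the molecular formula is C4H4.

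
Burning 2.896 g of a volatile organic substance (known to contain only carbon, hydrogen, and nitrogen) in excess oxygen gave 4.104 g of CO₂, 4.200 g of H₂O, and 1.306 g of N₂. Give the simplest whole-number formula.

CH5N

mol C = 4.104 g CO₂ ÷ 44.009 g/mol = 0.093254 mol
mol H = 2 × 4.200 g H₂O ÷ 18.015 g/mol = 0.46628 mol
mol N = 2 × 1.306 g N₂ ÷ 28.014 g/mol = 0.093239 mol
Divide by the smallest (0.093239 mol): C 1.000, H 5.001, N 1.000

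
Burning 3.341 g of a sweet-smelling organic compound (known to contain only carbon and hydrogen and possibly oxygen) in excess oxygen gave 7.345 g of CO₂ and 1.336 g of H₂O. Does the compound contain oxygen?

mol C = 7.345 g CO₂ ÷ 44.009 g/mol = 0.16690 mol
mol H = 2 × 1.336 g H₂O ÷ 18.015 g/mol = 0.14832 mol
C and H account for only 2.1541 g of the 3.341 g sample; the remaining 1.1869 g must be oxygen.

yes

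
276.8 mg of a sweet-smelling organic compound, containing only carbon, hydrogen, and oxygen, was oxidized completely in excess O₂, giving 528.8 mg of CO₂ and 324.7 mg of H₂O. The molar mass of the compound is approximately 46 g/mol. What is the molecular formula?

C2H6O

mol C = 0.5288 g CO₂ ÷ 44.009 g/mol = 0.012016 mol
mol H = 2 × 0.3247 g H₂O ÷ 18.015 g/mol = 0.036048 mol
mass O = 0.2768 − (0.14432 + 0.036336) = 0.096143 g → mol O = 0.096143 ÷ 15.999 = 0.0060093 mol
Divide by the smallest (0.0060093 mol): C 2.000, H 5.999, O 1.000
Empirical formula: C2H6O
Empirical-formula mass = 46.07 g/mol; 46 ÷ 46.07 ≈ 1, so the molecular formula is C2H6O.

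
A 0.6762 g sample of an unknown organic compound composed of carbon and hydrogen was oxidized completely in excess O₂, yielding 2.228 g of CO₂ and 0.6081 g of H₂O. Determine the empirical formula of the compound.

C3H4

mol C = 2.228 g CO₂ ÷ 44.009 g/mol = 0.050626 mol
mol H = 2 × 0.6081 g H₂O ÷ 18.015 g/mol = 0.067510 mol
Divide by the smallest (0.050626 mol): C 1.000, H 1.334
Multiplying each by 3 gives whole numbers: C 3.00, H 4.00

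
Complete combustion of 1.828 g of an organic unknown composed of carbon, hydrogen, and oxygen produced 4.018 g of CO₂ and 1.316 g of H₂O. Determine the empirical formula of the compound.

mol C = 4.018 g CO₂ ÷ 44.009 g/mol = 0.091300 mol
mol H = 2 × 1.316 g H₂O ÷ 18.015 g/mol = 0.14610 mol
mass O = 1.828 − (1.0966 + 0.14727) = 0.58413 g → mol O = 0.58413 ÷ 15.999 = 0.036511 mol
Divide by the smallest (0.036511 mol): C 2.501, H 4.002, O 1.000
Multiplying each by 2 gives whole numbers: C 5.00, H 8.00, O 2.00

C5H8O2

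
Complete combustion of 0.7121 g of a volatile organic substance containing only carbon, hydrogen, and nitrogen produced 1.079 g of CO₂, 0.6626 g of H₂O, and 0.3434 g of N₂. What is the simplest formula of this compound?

mol C = 1.079 g CO₂ ÷ 44.009 g/mol = 0.024518 mol
mol H = 2 × 0.6626 g H₂O ÷ 18.015 g/mol = 0.073561 mol
mol N = 2 × 0.3434 g N₂ ÷ 28.014 g/mol = 0.024516 mol
Divide by the smallest (0.024516 mol): C 1.000, H 3.000, N 1.000

CH3N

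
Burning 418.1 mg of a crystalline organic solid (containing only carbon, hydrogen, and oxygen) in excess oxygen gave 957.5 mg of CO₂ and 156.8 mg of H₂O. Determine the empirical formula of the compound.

mol C = 0.9575 g CO₂ ÷ 44.009 g/mol = 0.021757 mol
mol H = 2 × 0.1568 g H₂O ÷ 18.015 g/mol = 0.017408 mol
mass O = 0.4181 − (0.26132 + 0.017547) = 0.13923 g → mol O = 0.13923 ÷ 15.999 = 0.0087025 mol
Divide by the smallest (0.0087025 mol): C 2.500, H 2.000, O 1.000
Multiplying each by 2 gives whole numbers: C 5.00, H 4.00, O 2.00

C5H4O2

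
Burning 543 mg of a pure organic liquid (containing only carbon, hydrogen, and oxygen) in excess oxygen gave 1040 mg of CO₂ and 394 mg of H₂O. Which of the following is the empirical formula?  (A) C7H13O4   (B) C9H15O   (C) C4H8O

mol C = 1.04 g CO₂ ÷ 44.009 g/mol = 0.02363 mol
mol H = 2 × 0.394 g H₂O ÷ 18.015 g/mol = 0.04374 mol
mass O = 0.543 − (0.2838 + 0.04409) = 0.2151 g → mol O = 0.2151 ÷ 15.999 = 0.01344 mol
Divide by the smallest (0.01344 mol): C 1.758, H 3.254, O 1.000
Multiplying each by 4 gives whole numbers: C 7.03, H 13.02, O 4.00

(A) C7H13O4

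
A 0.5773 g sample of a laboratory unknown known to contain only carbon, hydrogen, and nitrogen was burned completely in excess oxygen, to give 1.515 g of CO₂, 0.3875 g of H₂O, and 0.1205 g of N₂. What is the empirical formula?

mol C = 1.515 g CO₂ ÷ 44.009 g/mol = 0.034425 mol
mol H = 2 × 0.3875 g H₂O ÷ 18.015 g/mol = 0.043020 mol
mol N = 2 × 0.1205 g N₂ ÷ 28.014 g/mol = 0.0086028 mol
Divide by the smallest (0.0086028 mol): C 4.002, H 5.001, N 1.000

C4H5N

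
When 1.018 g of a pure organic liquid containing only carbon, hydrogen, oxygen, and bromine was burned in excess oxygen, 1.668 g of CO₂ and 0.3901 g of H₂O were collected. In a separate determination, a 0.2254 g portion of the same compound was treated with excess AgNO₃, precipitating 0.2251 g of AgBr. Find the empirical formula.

C7H8BrO

mol C = 1.668 g CO₂ ÷ 44.009 g/mol = 0.037901 mol
mol H = 2 × 0.3901 g H₂O ÷ 18.015 g/mol = 0.043308 mol
From the AgBr data: mol Br per gram of compound = (0.2251 ÷ 187.772) ÷ 0.2254 = 0.0053185 mol/g, so in the 1.018 g combustion sample mol Br = 0.0054143 mol
mass O = 1.018 − (0.45523 + 0.043655 + 0.43262) = 0.086492 g → mol O = 0.086492 ÷ 15.999 = 0.0054061 mol
Divide by the smallest (0.0054061 mol): C 7.011, H 8.011, Br 1.002, O 1.000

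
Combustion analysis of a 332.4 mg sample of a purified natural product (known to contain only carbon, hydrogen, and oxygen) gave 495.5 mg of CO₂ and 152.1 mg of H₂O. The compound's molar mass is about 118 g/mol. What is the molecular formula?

C4H6O4

mol C = 0.4955 g CO₂ ÷ 44.009 g/mol = 0.011259 mol
mol H = 2 × 0.1521 g H₂O ÷ 18.015 g/mol = 0.016886 mol
mass O = 0.3324 − (0.13523 + 0.017021) = 0.18015 g → mol O = 0.18015 ÷ 15.999 = 0.011260 mol
Divide by the smallest (0.011259 mol): C 1.000, H 1.500, O 1.000
Multiplying each by 2 gives whole numbers: C 2.00, H 3.00, O 2.00
Empirical formula: C2H3O2
Empirical-formula mass = 59.04 g/mol; 118 ÷ 59.04 ≈ 2, so the molecular formula is C4H6O4.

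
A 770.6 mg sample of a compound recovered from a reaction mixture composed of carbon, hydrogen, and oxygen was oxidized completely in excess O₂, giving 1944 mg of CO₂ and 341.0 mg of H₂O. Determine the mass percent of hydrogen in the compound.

mol C = 1.944 g CO₂ ÷ 44.009 g/mol = 0.044173 mol
mol H = 2 × 0.3410 g H₂O ÷ 18.015 g/mol = 0.037857 mol
mass O = 0.7706 − (0.53056 + 0.038160) = 0.20188 g → mol O = 0.20188 ÷ 15.999 = 0.012618 mol
mass % H = 0.038160 g ÷ 0.7706 g × 100%

4.95%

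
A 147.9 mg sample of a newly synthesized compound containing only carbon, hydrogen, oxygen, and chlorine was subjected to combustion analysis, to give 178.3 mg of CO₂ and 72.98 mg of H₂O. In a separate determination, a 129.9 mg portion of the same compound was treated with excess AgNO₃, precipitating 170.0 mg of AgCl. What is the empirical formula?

mol C = 0.1783 g CO₂ ÷ 44.009 g/mol = 0.0040514 mol
mol H = 2 × 0.07298 g H₂O ÷ 18.015 g/mol = 0.0081021 mol
From the AgCl data: mol Cl per gram of compound = (0.1700 ÷ 143.318) ÷ 0.1299 = 0.0091314 mol/g, so in the 0.1479 g combustion sample mol Cl = 0.0013505 mol
mass O = 0.1479 − (0.048662 + 0.0081670 + 0.047877) = 0.043195 g → mol O = 0.043195 ÷ 15.999 = 0.0026998 mol
Divide by the smallest (0.0013505 mol): C 3.000, H 5.999, Cl 1.000, O 1.999

C3H6ClO2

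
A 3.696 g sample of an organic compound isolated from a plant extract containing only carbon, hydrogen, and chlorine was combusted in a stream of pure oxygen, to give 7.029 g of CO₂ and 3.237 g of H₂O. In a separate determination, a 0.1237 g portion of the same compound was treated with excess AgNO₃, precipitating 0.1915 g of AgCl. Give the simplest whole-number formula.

C4H9Cl

mol C = 7.029 g CO₂ ÷ 44.009 g/mol = 0.15972 mol
mol H = 2 × 3.237 g H₂O ÷ 18.015 g/mol = 0.35937 mol
From the AgCl data: mol Cl per gram of compound = (0.1915 ÷ 143.318) ÷ 0.1237 = 0.010802 mol/g, so in the 3.696 g combustion sample mol Cl = 0.039924 mol
Divide by the smallest (0.039924 mol): C 4.001, H 9.001, Cl 1.000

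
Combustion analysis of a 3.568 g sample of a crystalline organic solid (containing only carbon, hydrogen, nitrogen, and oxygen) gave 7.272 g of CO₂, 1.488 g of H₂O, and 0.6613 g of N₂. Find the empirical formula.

C7H7N2O2

mol C = 7.272 g CO₂ ÷ 44.009 g/mol = 0.16524 mol
mol H = 2 × 1.488 g H₂O ÷ 18.015 g/mol = 0.16520 mol
mol N = 2 × 0.6613 g N₂ ÷ 28.014 g/mol = 0.047212 mol
mass O = 3.568 − (1.9847 + 0.16652 + 0.66130) = 0.75550 g → mol O = 0.75550 ÷ 15.999 = 0.047222 mol
Divide by the smallest (0.047212 mol): C 3.500, H 3.499, N 1.000, O 1.000
Multiplying each by 2 gives whole numbers: C 7.00, H 7.00, N 2.00, O 2.00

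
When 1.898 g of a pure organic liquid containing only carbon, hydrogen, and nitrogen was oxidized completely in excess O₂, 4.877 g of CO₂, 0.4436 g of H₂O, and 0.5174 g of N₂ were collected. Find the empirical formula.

mol C = 4.877 g CO₂ ÷ 44.009 g/mol = 0.11082 mol
mol H = 2 × 0.4436 g H₂O ÷ 18.015 g/mol = 0.049248 mol
mol N = 2 × 0.5174 g N₂ ÷ 28.014 g/mol = 0.036939 mol
Divide by the smallest (0.036939 mol): C 3.000, H 1.333, N 1.000
Multiplying each by 3 gives whole numbers: C 9.00, H 4.00, N 3.00

C9H4N3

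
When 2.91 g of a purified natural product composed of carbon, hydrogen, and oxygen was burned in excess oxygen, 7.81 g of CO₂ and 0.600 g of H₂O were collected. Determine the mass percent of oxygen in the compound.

24.4%

mol C = 7.81 g CO₂ ÷ 44.009 g/mol = 0.1775 mol
mol H = 2 × 0.600 g H₂O ÷ 18.015 g/mol = 0.06661 mol
mass O = 2.91 − (2.132 + 0.06714) = 0.7113 g → mol O = 0.7113 ÷ 15.999 = 0.04446 mol
mass % O = 0.7113 g ÷ 2.91 g × 100%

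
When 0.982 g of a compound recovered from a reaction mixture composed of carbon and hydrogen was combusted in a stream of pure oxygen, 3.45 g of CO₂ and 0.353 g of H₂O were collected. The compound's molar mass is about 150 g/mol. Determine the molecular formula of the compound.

mol C = 3.45 g CO₂ ÷ 44.009 g/mol = 0.07839 mol
mol H = 2 × 0.353 g H₂O ÷ 18.015 g/mol = 0.03919 mol
Divide by the smallest (0.03919 mol): C 2.000, H 1.000
Empirical formula: C2H
Empirical-formula mass = 25.03 g/mol; 150 ÷ 25.03 ≈ 6, so the molecular formula is C12H6.

C12H6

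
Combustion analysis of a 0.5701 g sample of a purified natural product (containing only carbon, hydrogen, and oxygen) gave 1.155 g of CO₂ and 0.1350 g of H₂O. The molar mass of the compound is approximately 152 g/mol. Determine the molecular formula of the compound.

C7H4O4

mol C = 1.155 g CO₂ ÷ 44.009 g/mol = 0.026245 mol
mol H = 2 × 0.1350 g H₂O ÷ 18.015 g/mol = 0.014988 mol
mass O = 0.5701 − (0.31522 + 0.015107) = 0.23977 g → mol O = 0.23977 ÷ 15.999 = 0.014986 mol
Divide by the smallest (0.014986 mol): C 1.751, H 1.000, O 1.000
Multiplying each by 4 gives whole numbers: C 7.00, H 4.00, O 4.00
Empirical formula: C7H4O4
Empirical-formula mass = 152.10 g/mol; 152 ÷ 152.10 ≈ 1, so the molecular formula is C7H4O4.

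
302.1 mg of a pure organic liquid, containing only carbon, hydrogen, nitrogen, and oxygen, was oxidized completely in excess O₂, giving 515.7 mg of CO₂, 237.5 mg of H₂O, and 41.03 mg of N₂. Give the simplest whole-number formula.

mol C = 0.5157 g CO₂ ÷ 44.009 g/mol = 0.011718 mol
mol H = 2 × 0.2375 g H₂O ÷ 18.015 g/mol = 0.026367 mol
mol N = 2 × 0.04103 g N₂ ÷ 28.014 g/mol = 0.0029292 mol
mass O = 0.3021 − (0.14075 + 0.026578 + 0.041030) = 0.093747 g → mol O = 0.093747 ÷ 15.999 = 0.0058595 mol
Divide by the smallest (0.0029292 mol): C 4.000, H 9.001, N 1.000, O 2.000

C4H9NO2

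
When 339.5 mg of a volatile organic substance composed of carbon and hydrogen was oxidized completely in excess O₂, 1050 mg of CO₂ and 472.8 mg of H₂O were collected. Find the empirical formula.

mol C = 1.050 g CO₂ ÷ 44.009 g/mol = 0.023859 mol
mol H = 2 × 0.4728 g H₂O ÷ 18.015 g/mol = 0.052490 mol
Divide by the smallest (0.023859 mol): C 1.000, H 2.200
Multiplying each by 5 gives whole numbers: C 5.00, H 11.00

C5H11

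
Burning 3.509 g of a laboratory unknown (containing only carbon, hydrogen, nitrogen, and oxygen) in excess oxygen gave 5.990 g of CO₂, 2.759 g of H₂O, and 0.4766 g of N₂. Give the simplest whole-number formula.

mol C = 5.990 g CO₂ ÷ 44.009 g/mol = 0.13611 mol
mol H = 2 × 2.759 g H₂O ÷ 18.015 g/mol = 0.30630 mol
mol N = 2 × 0.4766 g N₂ ÷ 28.014 g/mol = 0.034026 mol
mass O = 3.509 − (1.6348 + 0.30875 + 0.47660) = 1.0888 g → mol O = 1.0888 ÷ 15.999 = 0.068057 mol
Divide by the smallest (0.034026 mol): C 4.000, H 9.002, N 1.000, O 2.000

C4H9NO2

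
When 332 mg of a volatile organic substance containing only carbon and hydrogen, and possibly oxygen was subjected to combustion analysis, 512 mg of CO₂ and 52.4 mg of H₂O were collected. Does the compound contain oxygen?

mol C = 0.512 g CO₂ ÷ 44.009 g/mol = 0.01163 mol
mol H = 2 × 0.0524 g H₂O ÷ 18.015 g/mol = 0.005817 mol
C and H account for only 0.1456 g of the 0.332 g sample; the remaining 0.1864 g must be oxygen.

yes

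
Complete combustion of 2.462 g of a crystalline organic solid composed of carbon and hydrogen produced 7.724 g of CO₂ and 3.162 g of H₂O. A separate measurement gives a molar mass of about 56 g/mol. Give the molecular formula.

mol C = 7.724 g CO₂ ÷ 44.009 g/mol = 0.17551 mol
mol H = 2 × 3.162 g H₂O ÷ 18.015 g/mol = 0.35104 mol
Divide by the smallest (0.17551 mol): C 1.000, H 2.000
Empirical formula: CH2
Empirical-formula mass = 14.03 g/mol; 56 ÷ 14.03 ≈ 4, so the molecular formula is C4H8.

C4H8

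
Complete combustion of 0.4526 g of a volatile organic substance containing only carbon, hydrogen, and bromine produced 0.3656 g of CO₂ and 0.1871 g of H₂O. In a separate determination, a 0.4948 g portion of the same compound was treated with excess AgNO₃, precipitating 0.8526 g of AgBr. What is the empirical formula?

mol C = 0.3656 g CO₂ ÷ 44.009 g/mol = 0.0083074 mol
mol H = 2 × 0.1871 g H₂O ÷ 18.015 g/mol = 0.020772 mol
From the AgBr data: mol Br per gram of compound = (0.8526 ÷ 187.772) ÷ 0.4948 = 0.0091767 mol/g, so in the 0.4526 g combustion sample mol Br = 0.0041534 mol
Divide by the smallest (0.0041534 mol): C 2.000, H 5.001, Br 1.000

C2H5Br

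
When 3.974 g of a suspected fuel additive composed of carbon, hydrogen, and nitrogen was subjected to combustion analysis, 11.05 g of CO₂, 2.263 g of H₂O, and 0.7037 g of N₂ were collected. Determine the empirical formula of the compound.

mol C = 11.05 g CO₂ ÷ 44.009 g/mol = 0.25109 mol
mol H = 2 × 2.263 g H₂O ÷ 18.015 g/mol = 0.25124 mol
mol N = 2 × 0.7037 g N₂ ÷ 28.014 g/mol = 0.050239 mol
Divide by the smallest (0.050239 mol): C 4.998, H 5.001, N 1.000

C5H5N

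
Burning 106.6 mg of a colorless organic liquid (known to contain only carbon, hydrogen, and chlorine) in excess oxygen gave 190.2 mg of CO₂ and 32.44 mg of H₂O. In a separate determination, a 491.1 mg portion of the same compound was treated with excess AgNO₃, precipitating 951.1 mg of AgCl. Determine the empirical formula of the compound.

mol C = 0.1902 g CO₂ ÷ 44.009 g/mol = 0.0043218 mol
mol H = 2 × 0.03244 g H₂O ÷ 18.015 g/mol = 0.0036014 mol
From the AgCl data: mol Cl per gram of compound = (0.9511 ÷ 143.318) ÷ 0.4911 = 0.013513 mol/g, so in the 0.1066 g combustion sample mol Cl = 0.0014405 mol
Divide by the smallest (0.0014405 mol): C 3.000, H 2.500, Cl 1.000
Multiplying each by 2 gives whole numbers: C 6.00, H 5.00, Cl 2.00

C6H5Cl2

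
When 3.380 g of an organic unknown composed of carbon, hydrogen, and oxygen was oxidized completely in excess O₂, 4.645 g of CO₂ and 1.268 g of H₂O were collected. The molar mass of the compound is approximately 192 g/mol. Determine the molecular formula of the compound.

mol C = 4.645 g CO₂ ÷ 44.009 g/mol = 0.10555 mol
mol H = 2 × 1.268 g H₂O ÷ 18.015 g/mol = 0.14077 mol
mass O = 3.380 − (1.2677 + 0.14190) = 1.9704 g → mol O = 1.9704 ÷ 15.999 = 0.12316 mol
Divide by the smallest (0.10555 mol): C 1.000, H 1.334, O 1.167
Multiplying each by 6 gives whole numbers: C 6.00, H 8.00, O 7.00
Empirical formula: C6H8O7
Empirical-formula mass = 192.12 g/mol; 192 ÷ 192.12 ≈ 1, so the molecular formula is C6H8O7.

C6H8O7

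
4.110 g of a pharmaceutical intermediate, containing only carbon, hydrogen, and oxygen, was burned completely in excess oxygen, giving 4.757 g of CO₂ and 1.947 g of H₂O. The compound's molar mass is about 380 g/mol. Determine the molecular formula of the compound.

mol C = 4.757 g CO₂ ÷ 44.009 g/mol = 0.10809 mol
mol H = 2 × 1.947 g H₂O ÷ 18.015 g/mol = 0.21615 mol
mass O = 4.110 − (1.2983 + 0.21788) = 2.5938 g → mol O = 2.5938 ÷ 15.999 = 0.16212 mol
Divide by the smallest (0.10809 mol): C 1.000, H 2.000, O 1.500
Multiplying each by 2 gives whole numbers: C 2.00, H 4.00, O 3.00
Empirical formula: C2H4O3
Empirical-formula mass = 76.05 g/mol; 380 ÷ 76.05 ≈ 5, so the molecular formula is C10H20O15.

C10H20O15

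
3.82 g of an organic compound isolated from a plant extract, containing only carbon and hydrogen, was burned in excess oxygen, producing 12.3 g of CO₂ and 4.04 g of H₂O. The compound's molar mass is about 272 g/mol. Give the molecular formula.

C20H32

mol C = 12.3 g CO₂ ÷ 44.009 g/mol = 0.2795 mol
mol H = 2 × 4.04 g H₂O ÷ 18.015 g/mol = 0.4485 mol
Divide by the smallest (0.2795 mol): C 1.000, H 1.605
Multiplying each by 5 gives whole numbers: C 5.00, H 8.02
Empirical formula: C5H8
Empirical-formula mass = 68.12 g/mol; 272 ÷ 68.12 ≈ 4, so the molecular formula is C20H32.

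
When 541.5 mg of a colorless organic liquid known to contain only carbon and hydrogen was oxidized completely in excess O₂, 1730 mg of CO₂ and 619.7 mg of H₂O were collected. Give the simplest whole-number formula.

mol C = 1.730 g CO₂ ÷ 44.009 g/mol = 0.039310 mol
mol H = 2 × 0.6197 g H₂O ÷ 18.015 g/mol = 0.068798 mol
Divide by the smallest (0.039310 mol): C 1.000, H 1.750
Multiplying each by 4 gives whole numbers: C 4.00, H 7.00

C4H7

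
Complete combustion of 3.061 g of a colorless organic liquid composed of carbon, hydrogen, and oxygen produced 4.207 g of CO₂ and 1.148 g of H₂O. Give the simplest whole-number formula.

C6H8O7

mol C = 4.207 g CO₂ ÷ 44.009 g/mol = 0.095594 mol
mol H = 2 × 1.148 g H₂O ÷ 18.015 g/mol = 0.12745 mol
mass O = 3.061 − (1.1482 + 0.12847) = 1.7844 g → mol O = 1.7844 ÷ 15.999 = 0.11153 mol
Divide by the smallest (0.095594 mol): C 1.000, H 1.333, O 1.167
Multiplying each by 6 gives whole numbers: C 6.00, H 8.00, O 7.00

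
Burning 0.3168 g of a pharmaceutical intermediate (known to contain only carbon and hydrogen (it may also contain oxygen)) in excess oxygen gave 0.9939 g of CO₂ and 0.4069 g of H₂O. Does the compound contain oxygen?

no

mol C = 0.9939 g CO₂ ÷ 44.009 g/mol = 0.022584 mol
mol H = 2 × 0.4069 g H₂O ÷ 18.015 g/mol = 0.045173 mol
C and H together account for 0.31679 g — essentially the entire 0.3168 g sample — so the compound contains no oxygen.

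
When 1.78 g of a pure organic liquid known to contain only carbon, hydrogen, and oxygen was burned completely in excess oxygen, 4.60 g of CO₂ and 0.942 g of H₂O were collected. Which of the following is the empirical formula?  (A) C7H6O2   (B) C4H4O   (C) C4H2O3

mol C = 4.60 g CO₂ ÷ 44.009 g/mol = 0.1045 mol
mol H = 2 × 0.942 g H₂O ÷ 18.015 g/mol = 0.1046 mol
mass O = 1.78 − (1.255 + 0.1054) = 0.4191 g → mol O = 0.4191 ÷ 15.999 = 0.02620 mol
Divide by the smallest (0.02620 mol): C 3.990, H 3.992, O 1.000

(B) C4H4O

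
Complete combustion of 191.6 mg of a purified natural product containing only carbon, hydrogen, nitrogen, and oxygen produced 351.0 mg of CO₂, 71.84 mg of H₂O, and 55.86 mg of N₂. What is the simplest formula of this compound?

mol C = 0.3510 g CO₂ ÷ 44.009 g/mol = 0.0079756 mol
mol H = 2 × 0.07184 g H₂O ÷ 18.015 g/mol = 0.0079756 mol
mol N = 2 × 0.05586 g N₂ ÷ 28.014 g/mol = 0.0039880 mol
mass O = 0.1916 − (0.095795 + 0.0080394 + 0.055860) = 0.031905 g → mol O = 0.031905 ÷ 15.999 = 0.0019942 mol
Divide by the smallest (0.0019942 mol): C 3.999, H 3.999, N 2.000, O 1.000

C4H4N2O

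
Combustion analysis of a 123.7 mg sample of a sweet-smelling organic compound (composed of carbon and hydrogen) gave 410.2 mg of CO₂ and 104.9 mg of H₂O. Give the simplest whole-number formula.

mol C = 0.4102 g CO₂ ÷ 44.009 g/mol = 0.0093208 mol
mol H = 2 × 0.1049 g H₂O ÷ 18.015 g/mol = 0.011646 mol
Divide by the smallest (0.0093208 mol): C 1.000, H 1.249
Multiplying each by 4 gives whole numbers: C 4.00, H 5.00

C4H5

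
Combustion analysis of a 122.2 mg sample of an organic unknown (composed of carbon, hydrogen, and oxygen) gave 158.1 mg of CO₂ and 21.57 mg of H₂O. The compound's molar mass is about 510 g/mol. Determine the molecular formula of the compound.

mol C = 0.1581 g CO₂ ÷ 44.009 g/mol = 0.0035924 mol
mol H = 2 × 0.02157 g H₂O ÷ 18.015 g/mol = 0.0023947 mol
mass O = 0.1222 − (0.043149 + 0.0024138) = 0.076637 g → mol O = 0.076637 ÷ 15.999 = 0.0047901 mol
Divide by the smallest (0.0023947 mol): C 1.500, H 1.000, O 2.000
Multiplying each by 2 gives whole numbers: C 3.00, H 2.00, O 4.00
Empirical formula: C3H2O4
Empirical-formula mass = 102.05 g/mol; 510 ÷ 102.05 ≈ 5, so the molecular formula is C15H10O20.

C15H10O20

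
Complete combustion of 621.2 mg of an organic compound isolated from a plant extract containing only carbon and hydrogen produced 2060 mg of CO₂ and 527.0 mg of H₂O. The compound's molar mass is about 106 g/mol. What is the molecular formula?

mol C = 2.060 g CO₂ ÷ 44.009 g/mol = 0.046809 mol
mol H = 2 × 0.5270 g H₂O ÷ 18.015 g/mol = 0.058507 mol
Divide by the smallest (0.046809 mol): C 1.000, H 1.250
Multiplying each by 4 gives whole numbers: C 4.00, H 5.00
Empirical formula: C4H5
Empirical-formula mass = 53.08 g/mol; 106 ÷ 53.08 ≈ 2, so the molecular formula is C8H10.

C8H10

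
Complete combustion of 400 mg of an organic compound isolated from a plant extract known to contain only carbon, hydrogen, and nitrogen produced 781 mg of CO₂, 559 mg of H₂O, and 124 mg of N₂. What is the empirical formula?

mol C = 0.781 g CO₂ ÷ 44.009 g/mol = 0.01775 mol
mol H = 2 × 0.559 g H₂O ÷ 18.015 g/mol = 0.06206 mol
mol N = 2 × 0.124 g N₂ ÷ 28.014 g/mol = 0.008853 mol
Divide by the smallest (0.008853 mol): C 2.005, H 7.010, N 1.000

C2H7N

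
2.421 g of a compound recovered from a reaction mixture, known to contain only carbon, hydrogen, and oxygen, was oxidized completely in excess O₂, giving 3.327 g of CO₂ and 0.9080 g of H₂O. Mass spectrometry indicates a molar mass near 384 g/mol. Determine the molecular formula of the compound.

mol C = 3.327 g CO₂ ÷ 44.009 g/mol = 0.075598 mol
mol H = 2 × 0.9080 g H₂O ÷ 18.015 g/mol = 0.10080 mol
mass O = 2.421 − (0.90801 + 0.10161) = 1.4114 g → mol O = 1.4114 ÷ 15.999 = 0.088217 mol
Divide by the smallest (0.075598 mol): C 1.000, H 1.333, O 1.167
Multiplying each by 6 gives whole numbers: C 6.00, H 8.00, O 7.00
Empirical formula: C6H8O7
Empirical-formula mass = 192.12 g/mol; 384 ÷ 192.12 ≈ 2, so the molecular formula is C12H16O14.

C12H16O14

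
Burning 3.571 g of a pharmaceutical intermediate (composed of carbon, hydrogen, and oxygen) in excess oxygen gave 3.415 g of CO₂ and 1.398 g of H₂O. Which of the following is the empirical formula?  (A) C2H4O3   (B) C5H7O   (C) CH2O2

(C) CH2O2

mol C = 3.415 g CO₂ ÷ 44.009 g/mol = 0.077598 mol
mol H = 2 × 1.398 g H₂O ÷ 18.015 g/mol = 0.15520 mol
mass O = 3.571 − (0.93203 + 0.15645) = 2.4825 g → mol O = 2.4825 ÷ 15.999 = 0.15517 mol
Divide by the smallest (0.077598 mol): C 1.000, H 2.000, O 2.000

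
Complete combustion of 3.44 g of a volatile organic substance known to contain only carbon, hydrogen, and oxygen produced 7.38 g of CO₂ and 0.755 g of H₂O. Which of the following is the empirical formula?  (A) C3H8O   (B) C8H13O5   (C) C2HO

mol C = 7.38 g CO₂ ÷ 44.009 g/mol = 0.1677 mol
mol H = 2 × 0.755 g H₂O ÷ 18.015 g/mol = 0.08382 mol
mass O = 3.44 − (2.014 + 0.08449) = 1.341 g → mol O = 1.341 ÷ 15.999 = 0.08384 mol
Divide by the smallest (0.08382 mol): C 2.001, H 1.000, O 1.000

(C) C2HO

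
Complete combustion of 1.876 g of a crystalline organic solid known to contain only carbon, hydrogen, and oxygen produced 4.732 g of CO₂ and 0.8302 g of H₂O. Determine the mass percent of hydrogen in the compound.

4.95%

mol C = 4.732 g CO₂ ÷ 44.009 g/mol = 0.10752 mol
mol H = 2 × 0.8302 g H₂O ÷ 18.015 g/mol = 0.092168 mol
mass O = 1.876 − (1.2915 + 0.092905) = 0.49163 g → mol O = 0.49163 ÷ 15.999 = 0.030729 mol
mass % H = 0.092905 g ÷ 1.876 g × 100%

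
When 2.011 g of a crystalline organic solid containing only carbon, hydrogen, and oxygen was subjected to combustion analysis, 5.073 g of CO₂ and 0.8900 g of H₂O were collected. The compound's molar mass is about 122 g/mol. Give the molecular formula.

C7H6O2

mol C = 5.073 g CO₂ ÷ 44.009 g/mol = 0.11527 mol
mol H = 2 × 0.8900 g H₂O ÷ 18.015 g/mol = 0.098807 mol
mass O = 2.011 − (1.3845 + 0.099597) = 0.52687 g → mol O = 0.52687 ÷ 15.999 = 0.032932 mol
Divide by the smallest (0.032932 mol): C 3.500, H 3.000, O 1.000
Multiplying each by 2 gives whole numbers: C 7.00, H 6.00, O 2.00
Empirical formula: C7H6O2
Empirical-formula mass = 122.12 g/mol; 122 ÷ 122.12 ≈ 1, so the molecular formula is C7H6O2.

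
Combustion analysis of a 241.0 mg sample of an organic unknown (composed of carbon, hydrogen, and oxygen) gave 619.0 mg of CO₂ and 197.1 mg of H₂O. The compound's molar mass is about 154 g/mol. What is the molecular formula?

mol C = 0.6190 g CO₂ ÷ 44.009 g/mol = 0.014065 mol
mol H = 2 × 0.1971 g H₂O ÷ 18.015 g/mol = 0.021882 mol
mass O = 0.2410 − (0.16894 + 0.022057) = 0.050005 g → mol O = 0.050005 ÷ 15.999 = 0.0031255 mol
Divide by the smallest (0.0031255 mol): C 4.500, H 7.001, O 1.000
Multiplying each by 2 gives whole numbers: C 9.00, H 14.00, O 2.00
Empirical formula: C9H14O2
Empirical-formula mass = 154.21 g/mol; 154 ÷ 154.21 ≈ 1, so the molecular formula is C9H14O2.

C9H14O2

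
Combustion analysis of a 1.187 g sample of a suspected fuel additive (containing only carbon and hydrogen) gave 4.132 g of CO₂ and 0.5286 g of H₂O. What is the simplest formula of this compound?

C8H5

mol C = 4.132 g CO₂ ÷ 44.009 g/mol = 0.093890 mol
mol H = 2 × 0.5286 g H₂O ÷ 18.015 g/mol = 0.058684 mol
Divide by the smallest (0.058684 mol): C 1.600, H 1.000
Multiplying each by 5 gives whole numbers: C 8.00, H 5.00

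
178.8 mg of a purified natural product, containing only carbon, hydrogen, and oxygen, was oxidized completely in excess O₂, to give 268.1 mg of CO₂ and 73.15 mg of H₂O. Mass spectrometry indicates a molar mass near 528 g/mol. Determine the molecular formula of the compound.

mol C = 0.2681 g CO₂ ÷ 44.009 g/mol = 0.0060919 mol
mol H = 2 × 0.07315 g H₂O ÷ 18.015 g/mol = 0.0081210 mol
mass O = 0.1788 − (0.073170 + 0.0081860) = 0.097444 g → mol O = 0.097444 ÷ 15.999 = 0.0060906 mol
Divide by the smallest (0.0060906 mol): C 1.000, H 1.333, O 1.000
Multiplying each by 3 gives whole numbers: C 3.00, H 4.00, O 3.00
Empirical formula: C3H4O3
Empirical-formula mass = 88.06 g/mol; 528 ÷ 88.06 ≈ 6, so the molecular formula is C18H24O18.

C18H24O18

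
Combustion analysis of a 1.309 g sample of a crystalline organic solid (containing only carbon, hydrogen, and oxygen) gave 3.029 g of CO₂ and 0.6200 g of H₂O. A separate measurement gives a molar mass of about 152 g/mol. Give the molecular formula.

mol C = 3.029 g CO₂ ÷ 44.009 g/mol = 0.068827 mol
mol H = 2 × 0.6200 g H₂O ÷ 18.015 g/mol = 0.068832 mol
mass O = 1.309 − (0.82668 + 0.069382) = 0.41294 g → mol O = 0.41294 ÷ 15.999 = 0.025810 mol
Divide by the smallest (0.025810 mol): C 2.667, H 2.667, O 1.000
Multiplying each by 3 gives whole numbers: C 8.00, H 8.00, O 3.00
Empirical formula: C8H8O3
Empirical-formula mass = 152.15 g/mol; 152 ÷ 152.15 ≈ 1, so the molecular formula is C8H8O3.

C8H8O3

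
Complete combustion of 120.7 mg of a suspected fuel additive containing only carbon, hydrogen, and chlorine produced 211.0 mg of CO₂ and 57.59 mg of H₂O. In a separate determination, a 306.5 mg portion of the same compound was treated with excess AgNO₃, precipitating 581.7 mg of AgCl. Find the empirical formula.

mol C = 0.2110 g CO₂ ÷ 44.009 g/mol = 0.0047945 mol
mol H = 2 × 0.05759 g H₂O ÷ 18.015 g/mol = 0.0063936 mol
From the AgCl data: mol Cl per gram of compound = (0.5817 ÷ 143.318) ÷ 0.3065 = 0.013242 mol/g, so in the 0.1207 g combustion sample mol Cl = 0.0015984 mol
Divide by the smallest (0.0015984 mol): C 3.000, H 4.000, Cl 1.000

C3H4Cl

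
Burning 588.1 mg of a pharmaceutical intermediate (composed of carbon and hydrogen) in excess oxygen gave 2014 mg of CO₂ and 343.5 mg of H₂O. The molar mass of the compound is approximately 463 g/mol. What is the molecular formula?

mol C = 2.014 g CO₂ ÷ 44.009 g/mol = 0.045763 mol
mol H = 2 × 0.3435 g H₂O ÷ 18.015 g/mol = 0.038135 mol
Divide by the smallest (0.038135 mol): C 1.200, H 1.000
Multiplying each by 5 gives whole numbers: C 6.00, H 5.00
Empirical formula: C6H5
Empirical-formula mass = 77.11 g/mol; 463 ÷ 77.11 ≈ 6, so the molecular formula is C36H30.

C36H30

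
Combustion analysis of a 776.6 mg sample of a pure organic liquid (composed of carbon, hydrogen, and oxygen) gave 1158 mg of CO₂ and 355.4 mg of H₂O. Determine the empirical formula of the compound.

mol C = 1.158 g CO₂ ÷ 44.009 g/mol = 0.026313 mol
mol H = 2 × 0.3554 g H₂O ÷ 18.015 g/mol = 0.039456 mol
mass O = 0.7766 − (0.31604 + 0.039772) = 0.42079 g → mol O = 0.42079 ÷ 15.999 = 0.026301 mol
Divide by the smallest (0.026301 mol): C 1.000, H 1.500, O 1.000
Multiplying each by 2 gives whole numbers: C 2.00, H 3.00, O 2.00

C2H3O2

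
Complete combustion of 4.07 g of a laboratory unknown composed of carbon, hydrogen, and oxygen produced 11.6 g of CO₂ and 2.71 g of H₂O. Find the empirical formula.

mol C = 11.6 g CO₂ ÷ 44.009 g/mol = 0.2636 mol
mol H = 2 × 2.71 g H₂O ÷ 18.015 g/mol = 0.3009 mol
mass O = 4.07 − (3.166 + 0.3033) = 0.6008 g → mol O = 0.6008 ÷ 15.999 = 0.03756 mol
Divide by the smallest (0.03756 mol): C 7.019, H 8.011, O 1.000

C7H8O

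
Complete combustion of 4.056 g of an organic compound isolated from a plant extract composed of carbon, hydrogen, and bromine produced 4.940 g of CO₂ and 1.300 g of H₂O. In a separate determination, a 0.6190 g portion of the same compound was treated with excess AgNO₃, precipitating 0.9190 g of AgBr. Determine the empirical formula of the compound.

C7H9Br2

mol C = 4.940 g CO₂ ÷ 44.009 g/mol = 0.11225 mol
mol H = 2 × 1.300 g H₂O ÷ 18.015 g/mol = 0.14432 mol
From the AgBr data: mol Br per gram of compound = (0.9190 ÷ 187.772) ÷ 0.6190 = 0.0079067 mol/g, so in the 4.056 g combustion sample mol Br = 0.032069 mol
Divide by the smallest (0.032069 mol): C 3.500, H 4.500, Br 1.000
Multiplying each by 2 gives whole numbers: C 7.00, H 9.00, Br 2.00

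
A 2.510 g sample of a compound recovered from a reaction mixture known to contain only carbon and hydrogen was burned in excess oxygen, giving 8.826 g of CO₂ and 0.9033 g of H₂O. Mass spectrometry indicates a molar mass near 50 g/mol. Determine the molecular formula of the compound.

C4H2

mol C = 8.826 g CO₂ ÷ 44.009 g/mol = 0.20055 mol
mol H = 2 × 0.9033 g H₂O ÷ 18.015 g/mol = 0.10028 mol
Divide by the smallest (0.10028 mol): C 2.000, H 1.000
Empirical formula: C2H
Empirical-formula mass = 25.03 g/mol; 50 ÷ 25.03 ≈ 2, so the molecular formula is C4H2.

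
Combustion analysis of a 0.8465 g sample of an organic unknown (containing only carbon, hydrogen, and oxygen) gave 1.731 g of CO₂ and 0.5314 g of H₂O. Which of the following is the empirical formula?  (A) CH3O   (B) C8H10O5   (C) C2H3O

(C) C2H3O

mol C = 1.731 g CO₂ ÷ 44.009 g/mol = 0.039333 mol
mol H = 2 × 0.5314 g H₂O ÷ 18.015 g/mol = 0.058995 mol
mass O = 0.8465 − (0.47243 + 0.059467) = 0.31461 g → mol O = 0.31461 ÷ 15.999 = 0.019664 mol
Divide by the smallest (0.019664 mol): C 2.000, H 3.000, O 1.000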